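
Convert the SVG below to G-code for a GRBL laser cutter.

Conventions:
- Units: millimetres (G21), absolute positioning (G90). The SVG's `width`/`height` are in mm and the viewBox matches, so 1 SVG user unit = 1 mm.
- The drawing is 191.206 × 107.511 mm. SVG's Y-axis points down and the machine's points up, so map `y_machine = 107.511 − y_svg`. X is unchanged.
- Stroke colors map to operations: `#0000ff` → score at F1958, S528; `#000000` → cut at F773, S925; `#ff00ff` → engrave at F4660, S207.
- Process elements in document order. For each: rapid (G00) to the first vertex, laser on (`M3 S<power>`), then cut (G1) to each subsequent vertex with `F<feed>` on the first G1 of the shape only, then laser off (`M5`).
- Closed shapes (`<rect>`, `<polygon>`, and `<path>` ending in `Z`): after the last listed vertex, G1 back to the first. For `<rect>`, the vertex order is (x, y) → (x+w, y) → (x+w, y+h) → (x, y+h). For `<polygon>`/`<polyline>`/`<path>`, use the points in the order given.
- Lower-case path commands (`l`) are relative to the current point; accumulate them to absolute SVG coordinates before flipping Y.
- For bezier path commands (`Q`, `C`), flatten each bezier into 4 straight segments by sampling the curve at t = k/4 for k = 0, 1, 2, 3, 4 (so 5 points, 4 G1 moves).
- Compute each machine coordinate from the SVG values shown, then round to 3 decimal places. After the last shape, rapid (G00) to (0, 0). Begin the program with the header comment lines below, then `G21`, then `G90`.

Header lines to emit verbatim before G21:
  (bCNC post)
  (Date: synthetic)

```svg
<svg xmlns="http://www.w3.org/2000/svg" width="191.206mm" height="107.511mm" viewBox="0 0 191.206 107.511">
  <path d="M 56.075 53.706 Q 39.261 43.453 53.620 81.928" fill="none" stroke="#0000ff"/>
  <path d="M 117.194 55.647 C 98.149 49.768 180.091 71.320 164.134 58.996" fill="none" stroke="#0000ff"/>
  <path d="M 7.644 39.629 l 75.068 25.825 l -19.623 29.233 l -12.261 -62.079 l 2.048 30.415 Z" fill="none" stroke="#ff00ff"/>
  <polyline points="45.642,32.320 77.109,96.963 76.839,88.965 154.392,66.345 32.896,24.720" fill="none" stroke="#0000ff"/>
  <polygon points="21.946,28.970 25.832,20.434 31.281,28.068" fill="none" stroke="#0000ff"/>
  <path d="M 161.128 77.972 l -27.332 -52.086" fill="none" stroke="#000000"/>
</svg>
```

viewBox `0 0 191.206 107.511` with mm width/height → 1 unit = 1 mm. Flip: y_m = 107.511 − y_svg.

**Shape 1** — `<path>` quadratic bezier, stroke `#0000ff` → score (S528, F1958). Control points (SVG): P0=(56.075,53.706), P1=(39.261,43.453), P2=(53.620,81.928); sampled at t=k/4. Machine vertices: (56.075,53.805) → (49.616,55.886) → (47.054,51.876) → (48.389,41.775) → (53.620,25.583). Open path.

**Shape 2** — `<path>` cubic bezier, stroke `#0000ff` → score (S528, F1958). Control points (SVG): P0=(117.194,55.647), P1=(98.149,49.768), P2=(180.091,71.320), P3=(164.134,58.996); sampled at t=k/4. Machine vertices: (117.194,51.864) → (118.738,52.088) → (139.506,47.773) → (160.853,44.666) → (164.134,48.515). Open path.

**Shape 3** — `<path>` closed polygon, stroke `#ff00ff` → engrave (S207, F4660). Machine vertices: (7.644,67.882) → (82.712,42.057) → (63.089,12.824) → (50.828,74.903) → (52.876,44.488) → (7.644,67.882). Closed: final G1 returns to the first vertex.

**Shape 4** — `<polyline>` open polyline, stroke `#0000ff` → score (S528, F1958). Machine vertices: (45.642,75.191) → (77.109,10.548) → (76.839,18.546) → (154.392,41.166) → (32.896,82.791). Open path.

**Shape 5** — `<polygon>` regular polygon, stroke `#0000ff` → score (S528, F1958). Machine vertices: (21.946,78.541) → (25.832,87.077) → (31.281,79.443) → (21.946,78.541). Closed: final G1 returns to the first vertex.

**Shape 6** — `<path>` line segment, stroke `#000000` → cut (S925, F773). Machine vertices: (161.128,29.539) → (133.796,81.625). Open path.

(bCNC post)
(Date: synthetic)
G21
G90
G00 X56.075 Y53.805
M3 S528
G1 X49.616 Y55.886 F1958
G1 X47.054 Y51.876
G1 X48.389 Y41.775
G1 X53.620 Y25.583
M5
G00 X117.194 Y51.864
M3 S528
G1 X118.738 Y52.088 F1958
G1 X139.506 Y47.773
G1 X160.853 Y44.666
G1 X164.134 Y48.515
M5
G00 X7.644 Y67.882
M3 S207
G1 X82.712 Y42.057 F4660
G1 X63.089 Y12.824
G1 X50.828 Y74.903
G1 X52.876 Y44.488
G1 X7.644 Y67.882
M5
G00 X45.642 Y75.191
M3 S528
G1 X77.109 Y10.548 F1958
G1 X76.839 Y18.546
G1 X154.392 Y41.166
G1 X32.896 Y82.791
M5
G00 X21.946 Y78.541
M3 S528
G1 X25.832 Y87.077 F1958
G1 X31.281 Y79.443
G1 X21.946 Y78.541
M5
G00 X161.128 Y29.539
M3 S925
G1 X133.796 Y81.625 F773
M5
G00 X0.000 Y0.000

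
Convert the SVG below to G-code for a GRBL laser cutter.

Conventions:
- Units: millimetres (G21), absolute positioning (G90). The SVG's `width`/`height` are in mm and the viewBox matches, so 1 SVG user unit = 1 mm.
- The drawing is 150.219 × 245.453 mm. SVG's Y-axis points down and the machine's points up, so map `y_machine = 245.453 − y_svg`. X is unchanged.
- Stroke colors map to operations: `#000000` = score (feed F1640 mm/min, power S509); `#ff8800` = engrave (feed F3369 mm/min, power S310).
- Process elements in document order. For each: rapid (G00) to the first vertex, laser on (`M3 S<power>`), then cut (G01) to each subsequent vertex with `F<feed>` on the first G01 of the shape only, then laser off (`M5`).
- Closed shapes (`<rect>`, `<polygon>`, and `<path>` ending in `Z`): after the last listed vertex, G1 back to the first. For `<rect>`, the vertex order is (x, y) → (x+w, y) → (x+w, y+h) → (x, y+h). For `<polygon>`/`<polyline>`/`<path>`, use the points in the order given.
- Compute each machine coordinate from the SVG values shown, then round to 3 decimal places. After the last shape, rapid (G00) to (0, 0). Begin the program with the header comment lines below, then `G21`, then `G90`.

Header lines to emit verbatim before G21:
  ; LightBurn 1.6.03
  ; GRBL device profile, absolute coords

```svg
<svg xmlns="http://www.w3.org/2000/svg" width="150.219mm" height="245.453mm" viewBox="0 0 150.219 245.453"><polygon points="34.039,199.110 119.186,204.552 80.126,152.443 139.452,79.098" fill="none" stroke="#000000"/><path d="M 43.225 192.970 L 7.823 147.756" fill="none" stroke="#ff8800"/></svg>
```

; LightBurn 1.6.03
; GRBL device profile, absolute coords
G21
G90
G00 X34.039 Y46.343
M3 S509
G01 X119.186 Y40.901 F1640
G01 X80.126 Y93.010
G01 X139.452 Y166.355
G01 X34.039 Y46.343
M5
G00 X43.225 Y52.483
M3 S310
G01 X7.823 Y97.697 F3369
M5
G00 X0.000 Y0.000

viewBox `0 0 150.219 245.453` with mm width/height → 1 unit = 1 mm. Flip: y_m = 245.453 − y_svg.

**Shape 1** — `<polygon>` closed polygon, stroke `#000000` → score (S509, F1640). Machine vertices: (34.039,46.343) → (119.186,40.901) → (80.126,93.010) → (139.452,166.355) → (34.039,46.343). Closed: final G1 returns to the first vertex.

**Shape 2** — `<path>` line segment, stroke `#ff8800` → engrave (S310, F3369). Machine vertices: (43.225,52.483) → (7.823,97.697). Open path.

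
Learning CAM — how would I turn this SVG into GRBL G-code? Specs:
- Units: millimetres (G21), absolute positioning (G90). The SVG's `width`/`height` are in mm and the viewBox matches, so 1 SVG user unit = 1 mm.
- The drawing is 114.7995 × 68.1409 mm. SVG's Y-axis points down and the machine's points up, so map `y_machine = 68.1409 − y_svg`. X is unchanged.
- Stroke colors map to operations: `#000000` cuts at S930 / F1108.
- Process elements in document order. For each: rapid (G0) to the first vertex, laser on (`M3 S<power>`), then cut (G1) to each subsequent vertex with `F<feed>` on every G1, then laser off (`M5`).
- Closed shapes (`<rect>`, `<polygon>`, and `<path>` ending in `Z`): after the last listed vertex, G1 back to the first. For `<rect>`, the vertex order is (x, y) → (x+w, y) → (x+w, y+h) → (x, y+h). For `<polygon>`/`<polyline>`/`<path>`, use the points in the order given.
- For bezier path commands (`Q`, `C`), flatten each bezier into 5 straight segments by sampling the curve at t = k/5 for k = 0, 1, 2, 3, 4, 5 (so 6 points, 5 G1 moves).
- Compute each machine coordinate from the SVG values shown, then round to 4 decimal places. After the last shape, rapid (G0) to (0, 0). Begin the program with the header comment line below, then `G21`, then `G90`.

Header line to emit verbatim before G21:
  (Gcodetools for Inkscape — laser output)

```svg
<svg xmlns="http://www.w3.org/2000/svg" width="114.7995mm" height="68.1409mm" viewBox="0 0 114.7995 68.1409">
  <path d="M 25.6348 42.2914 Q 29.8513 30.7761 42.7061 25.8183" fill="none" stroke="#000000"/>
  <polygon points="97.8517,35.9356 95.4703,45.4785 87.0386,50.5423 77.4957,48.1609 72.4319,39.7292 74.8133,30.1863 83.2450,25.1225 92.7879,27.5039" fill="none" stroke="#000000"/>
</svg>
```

1 u = 1 mm; y_m = 68.1409 − y.

[1] `<path>` quadratic bezier, #000000→cut S930 F1108: (25.6348,25.8495) → (27.6669,30.1933) → (30.3901,34.0125) → (33.8044,37.3072) → (37.9097,40.0772) → (42.7061,42.3226)

[2] `<polygon>` regular polygon, #000000→cut S930 F1108: (97.8517,32.2053) → (95.4703,22.6624) → (87.0386,17.5986) → (77.4957,19.9800) → (72.4319,28.4117) → (74.8133,37.9546) → (83.2450,43.0184) → (92.7879,40.6370) → (97.8517,32.2053) (closed)

(Gcodetools for Inkscape — laser output)
G21
G90
G0 X25.6348 Y25.8495
M3 S930
G1 X27.6669 Y30.1933 F1108
G1 X30.3901 Y34.0125 F1108
G1 X33.8044 Y37.3072 F1108
G1 X37.9097 Y40.0772 F1108
G1 X42.7061 Y42.3226 F1108
M5
G0 X97.8517 Y32.2053
M3 S930
G1 X95.4703 Y22.6624 F1108
G1 X87.0386 Y17.5986 F1108
G1 X77.4957 Y19.9800 F1108
G1 X72.4319 Y28.4117 F1108
G1 X74.8133 Y37.9546 F1108
G1 X83.2450 Y43.0184 F1108
G1 X92.7879 Y40.6370 F1108
G1 X97.8517 Y32.2053 F1108
M5
G0 X0.0000 Y0.0000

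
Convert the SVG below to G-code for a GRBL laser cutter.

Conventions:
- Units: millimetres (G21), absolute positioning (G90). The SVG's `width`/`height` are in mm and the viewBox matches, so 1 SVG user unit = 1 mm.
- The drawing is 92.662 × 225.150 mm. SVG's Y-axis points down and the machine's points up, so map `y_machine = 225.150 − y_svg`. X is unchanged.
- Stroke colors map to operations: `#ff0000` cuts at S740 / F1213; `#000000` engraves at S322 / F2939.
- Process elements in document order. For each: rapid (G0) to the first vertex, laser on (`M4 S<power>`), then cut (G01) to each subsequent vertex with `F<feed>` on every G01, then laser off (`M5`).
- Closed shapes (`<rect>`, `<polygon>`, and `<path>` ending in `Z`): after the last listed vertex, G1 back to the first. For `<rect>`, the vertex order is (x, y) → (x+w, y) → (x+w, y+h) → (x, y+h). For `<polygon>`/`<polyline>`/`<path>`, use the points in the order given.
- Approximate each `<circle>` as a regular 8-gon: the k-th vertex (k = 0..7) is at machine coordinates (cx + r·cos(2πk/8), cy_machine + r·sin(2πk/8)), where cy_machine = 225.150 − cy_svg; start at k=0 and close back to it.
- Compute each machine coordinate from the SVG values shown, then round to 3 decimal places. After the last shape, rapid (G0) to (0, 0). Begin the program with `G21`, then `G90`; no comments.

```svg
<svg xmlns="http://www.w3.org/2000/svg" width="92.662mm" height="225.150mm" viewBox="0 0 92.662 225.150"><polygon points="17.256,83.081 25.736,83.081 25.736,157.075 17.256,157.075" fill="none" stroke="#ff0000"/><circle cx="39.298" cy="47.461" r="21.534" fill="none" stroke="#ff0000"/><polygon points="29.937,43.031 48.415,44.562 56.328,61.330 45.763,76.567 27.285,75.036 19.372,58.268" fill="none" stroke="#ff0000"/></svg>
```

viewBox `0 0 92.662 225.150` with mm width/height → 1 unit = 1 mm. Flip: y_m = 225.150 − y_svg.

**Shape 1** — `<polygon>` rectangle, stroke `#ff0000` → cut (S740, F1213). Machine vertices: (17.256,142.069) → (25.736,142.069) → (25.736,68.075) → (17.256,68.075) → (17.256,142.069). Closed: final G1 returns to the first vertex.

**Shape 2** — `<circle>` circle, stroke `#ff0000` → cut (S740, F1213). Machine vertices: (60.832,177.689) → (54.525,192.916) → (39.298,199.223) → (24.071,192.916) → (17.764,177.689) → (24.071,162.462) → (39.298,156.155) → (54.525,162.462) → (60.832,177.689). Closed: final G1 returns to the first vertex.

**Shape 3** — `<polygon>` regular polygon, stroke `#ff0000` → cut (S740, F1213). Machine vertices: (29.937,182.119) → (48.415,180.588) → (56.328,163.820) → (45.763,148.583) → (27.285,150.114) → (19.372,166.882) → (29.937,182.119). Closed: final G1 returns to the first vertex.

G21
G90
G0 X17.256 Y142.069
M4 S740
G01 X25.736 Y142.069 F1213
G01 X25.736 Y68.075 F1213
G01 X17.256 Y68.075 F1213
G01 X17.256 Y142.069 F1213
M5
G0 X60.832 Y177.689
M4 S740
G01 X54.525 Y192.916 F1213
G01 X39.298 Y199.223 F1213
G01 X24.071 Y192.916 F1213
G01 X17.764 Y177.689 F1213
G01 X24.071 Y162.462 F1213
G01 X39.298 Y156.155 F1213
G01 X54.525 Y162.462 F1213
G01 X60.832 Y177.689 F1213
M5
G0 X29.937 Y182.119
M4 S740
G01 X48.415 Y180.588 F1213
G01 X56.328 Y163.820 F1213
G01 X45.763 Y148.583 F1213
G01 X27.285 Y150.114 F1213
G01 X19.372 Y166.882 F1213
G01 X29.937 Y182.119 F1213
M5
G0 X0.000 Y0.000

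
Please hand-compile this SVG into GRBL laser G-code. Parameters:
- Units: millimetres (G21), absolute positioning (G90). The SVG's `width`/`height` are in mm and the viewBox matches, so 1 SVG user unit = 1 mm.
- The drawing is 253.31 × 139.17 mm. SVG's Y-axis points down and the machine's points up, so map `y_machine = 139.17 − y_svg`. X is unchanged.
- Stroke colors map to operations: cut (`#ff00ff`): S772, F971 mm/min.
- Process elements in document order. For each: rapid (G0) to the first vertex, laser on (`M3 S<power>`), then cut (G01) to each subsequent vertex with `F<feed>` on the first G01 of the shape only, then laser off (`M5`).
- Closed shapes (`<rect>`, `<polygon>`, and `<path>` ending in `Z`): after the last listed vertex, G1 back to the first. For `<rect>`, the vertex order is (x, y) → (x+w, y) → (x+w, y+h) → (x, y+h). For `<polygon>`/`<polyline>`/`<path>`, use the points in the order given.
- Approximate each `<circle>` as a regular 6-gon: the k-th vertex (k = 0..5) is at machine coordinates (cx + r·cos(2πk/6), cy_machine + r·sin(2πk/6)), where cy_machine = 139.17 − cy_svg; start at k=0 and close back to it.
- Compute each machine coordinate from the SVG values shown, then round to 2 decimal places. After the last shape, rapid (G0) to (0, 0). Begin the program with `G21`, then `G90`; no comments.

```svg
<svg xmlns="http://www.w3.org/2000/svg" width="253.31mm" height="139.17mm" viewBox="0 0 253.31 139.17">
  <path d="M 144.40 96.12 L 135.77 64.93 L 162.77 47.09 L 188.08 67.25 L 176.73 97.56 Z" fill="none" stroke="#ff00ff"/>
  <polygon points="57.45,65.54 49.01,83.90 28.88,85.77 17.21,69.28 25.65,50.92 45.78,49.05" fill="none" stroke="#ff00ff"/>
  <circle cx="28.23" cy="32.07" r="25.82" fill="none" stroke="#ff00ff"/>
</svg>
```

G21
G90
G0 X144.40 Y43.05
M3 S772
G01 X135.77 Y74.24 F971
G01 X162.77 Y92.08
G01 X188.08 Y71.92
G01 X176.73 Y41.61
G01 X144.40 Y43.05
M5
G0 X57.45 Y73.63
M3 S772
G01 X49.01 Y55.27 F971
G01 X28.88 Y53.40
G01 X17.21 Y69.89
G01 X25.65 Y88.25
G01 X45.78 Y90.12
G01 X57.45 Y73.63
M5
G0 X54.05 Y107.10
M3 S772
G01 X41.14 Y129.46 F971
G01 X15.32 Y129.46
G01 X2.41 Y107.10
G01 X15.32 Y84.74
G01 X41.14 Y84.74
G01 X54.05 Y107.10
M5
G0 X0.00 Y0.00

viewBox `0 0 253.31 139.17` with mm width/height → 1 unit = 1 mm. Flip: y_m = 139.17 − y_svg.

**Shape 1** — `<path>` regular polygon, stroke `#ff00ff` → cut (S772, F971). Machine vertices: (144.40,43.05) → (135.77,74.24) → (162.77,92.08) → (188.08,71.92) → (176.73,41.61) → (144.40,43.05). Closed: final G1 returns to the first vertex.

**Shape 2** — `<polygon>` regular polygon, stroke `#ff00ff` → cut (S772, F971). Machine vertices: (57.45,73.63) → (49.01,55.27) → (28.88,53.40) → (17.21,69.89) → (25.65,88.25) → (45.78,90.12) → (57.45,73.63). Closed: final G1 returns to the first vertex.

**Shape 3** — `<circle>` circle, stroke `#ff00ff` → cut (S772, F971). Machine vertices: (54.05,107.10) → (41.14,129.46) → (15.32,129.46) → (2.41,107.10) → (15.32,84.74) → (41.14,84.74) → (54.05,107.10). Closed: final G1 returns to the first vertex.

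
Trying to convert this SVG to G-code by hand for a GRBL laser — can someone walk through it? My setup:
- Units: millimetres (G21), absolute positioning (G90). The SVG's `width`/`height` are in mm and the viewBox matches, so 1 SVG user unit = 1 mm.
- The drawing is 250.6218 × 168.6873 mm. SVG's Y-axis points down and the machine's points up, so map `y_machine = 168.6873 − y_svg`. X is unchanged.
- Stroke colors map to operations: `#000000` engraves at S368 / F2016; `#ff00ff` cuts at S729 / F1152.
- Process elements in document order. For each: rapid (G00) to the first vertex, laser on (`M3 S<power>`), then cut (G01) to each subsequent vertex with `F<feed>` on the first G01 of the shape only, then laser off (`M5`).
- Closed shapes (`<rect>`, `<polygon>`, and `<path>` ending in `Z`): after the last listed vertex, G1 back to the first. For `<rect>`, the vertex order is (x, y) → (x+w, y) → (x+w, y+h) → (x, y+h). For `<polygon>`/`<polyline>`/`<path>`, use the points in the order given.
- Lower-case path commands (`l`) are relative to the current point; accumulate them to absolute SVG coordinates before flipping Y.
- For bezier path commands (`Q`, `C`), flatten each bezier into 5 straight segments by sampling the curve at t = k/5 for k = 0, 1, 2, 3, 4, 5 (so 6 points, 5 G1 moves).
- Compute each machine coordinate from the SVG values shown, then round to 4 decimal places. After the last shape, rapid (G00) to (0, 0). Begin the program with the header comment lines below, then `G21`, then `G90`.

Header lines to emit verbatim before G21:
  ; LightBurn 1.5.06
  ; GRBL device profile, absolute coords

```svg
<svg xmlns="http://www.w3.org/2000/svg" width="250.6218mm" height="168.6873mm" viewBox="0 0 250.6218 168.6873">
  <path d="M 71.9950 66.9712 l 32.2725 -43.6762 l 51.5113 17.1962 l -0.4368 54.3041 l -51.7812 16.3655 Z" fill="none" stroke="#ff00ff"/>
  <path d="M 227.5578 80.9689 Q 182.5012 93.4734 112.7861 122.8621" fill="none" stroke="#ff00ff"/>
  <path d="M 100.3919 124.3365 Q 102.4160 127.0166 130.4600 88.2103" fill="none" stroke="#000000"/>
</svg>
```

1 u = 1 mm; y_m = 168.6873 − y.

[1] `<path>` regular polygon, #ff00ff→cut S729 F1152: (71.9950,101.7161) → (104.2675,145.3923) → (155.7788,128.1961) → (155.3420,73.8920) → (103.5608,57.5265) → (71.9950,101.7161) (closed)

[2] `<path>` quadratic bezier, #ff00ff→cut S729 F1152: (227.5578,87.7184) → (208.5488,82.0412) → (187.5672,75.0133) → (164.6128,66.6347) → (139.6858,56.9053) → (112.7861,45.8252)

[3] `<path>` quadratic bezier, #000000→engrave S368 F2016: (100.3919,44.3508) → (102.2423,44.9382) → (106.1744,48.8445) → (112.1880,56.0698) → (120.2832,66.6139) → (130.4600,80.4770)

; LightBurn 1.5.06
; GRBL device profile, absolute coords
G21
G90
G00 X71.9950 Y101.7161
M3 S729
G01 X104.2675 Y145.3923 F1152
G01 X155.7788 Y128.1961
G01 X155.3420 Y73.8920
G01 X103.5608 Y57.5265
G01 X71.9950 Y101.7161
M5
G00 X227.5578 Y87.7184
M3 S729
G01 X208.5488 Y82.0412 F1152
G01 X187.5672 Y75.0133
G01 X164.6128 Y66.6347
G01 X139.6858 Y56.9053
G01 X112.7861 Y45.8252
M5
G00 X100.3919 Y44.3508
M3 S368
G01 X102.2423 Y44.9382 F2016
G01 X106.1744 Y48.8445
G01 X112.1880 Y56.0698
G01 X120.2832 Y66.6139
G01 X130.4600 Y80.4770
M5
G00 X0.0000 Y0.0000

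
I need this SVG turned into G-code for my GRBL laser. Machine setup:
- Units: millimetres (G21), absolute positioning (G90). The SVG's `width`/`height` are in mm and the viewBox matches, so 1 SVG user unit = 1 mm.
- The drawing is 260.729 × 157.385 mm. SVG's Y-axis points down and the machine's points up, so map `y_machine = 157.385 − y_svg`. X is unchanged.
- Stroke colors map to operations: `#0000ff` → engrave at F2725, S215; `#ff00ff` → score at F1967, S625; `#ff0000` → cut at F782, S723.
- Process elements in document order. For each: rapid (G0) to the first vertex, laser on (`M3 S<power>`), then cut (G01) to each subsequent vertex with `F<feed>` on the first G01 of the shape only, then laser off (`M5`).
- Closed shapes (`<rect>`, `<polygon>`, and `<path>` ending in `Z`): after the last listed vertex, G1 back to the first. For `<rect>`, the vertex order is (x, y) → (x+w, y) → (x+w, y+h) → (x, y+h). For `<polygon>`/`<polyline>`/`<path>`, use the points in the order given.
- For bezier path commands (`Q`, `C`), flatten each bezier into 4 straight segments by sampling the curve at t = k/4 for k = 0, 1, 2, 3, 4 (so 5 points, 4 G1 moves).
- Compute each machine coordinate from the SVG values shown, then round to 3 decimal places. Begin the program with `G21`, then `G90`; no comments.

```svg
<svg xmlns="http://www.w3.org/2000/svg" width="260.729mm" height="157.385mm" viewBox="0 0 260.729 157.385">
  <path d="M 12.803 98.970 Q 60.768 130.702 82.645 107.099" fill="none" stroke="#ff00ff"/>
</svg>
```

viewBox `0 0 260.729 157.385` with mm width/height → 1 unit = 1 mm. Flip: y_m = 157.385 − y_svg.

**Shape 1** — `<path>` quadratic bezier, stroke `#ff00ff` → score (S625, F1967). Control points (SVG): P0=(12.803,98.970), P1=(60.768,130.702), P2=(82.645,107.099); sampled at t=k/4. Machine vertices: (12.803,58.415) → (35.155,46.007) → (54.246,40.517) → (70.076,41.943) → (82.645,50.286). Open path.

G21
G90
G0 X12.803 Y58.415
M3 S625
G01 X35.155 Y46.007 F1967
G01 X54.246 Y40.517
G01 X70.076 Y41.943
G01 X82.645 Y50.286
M5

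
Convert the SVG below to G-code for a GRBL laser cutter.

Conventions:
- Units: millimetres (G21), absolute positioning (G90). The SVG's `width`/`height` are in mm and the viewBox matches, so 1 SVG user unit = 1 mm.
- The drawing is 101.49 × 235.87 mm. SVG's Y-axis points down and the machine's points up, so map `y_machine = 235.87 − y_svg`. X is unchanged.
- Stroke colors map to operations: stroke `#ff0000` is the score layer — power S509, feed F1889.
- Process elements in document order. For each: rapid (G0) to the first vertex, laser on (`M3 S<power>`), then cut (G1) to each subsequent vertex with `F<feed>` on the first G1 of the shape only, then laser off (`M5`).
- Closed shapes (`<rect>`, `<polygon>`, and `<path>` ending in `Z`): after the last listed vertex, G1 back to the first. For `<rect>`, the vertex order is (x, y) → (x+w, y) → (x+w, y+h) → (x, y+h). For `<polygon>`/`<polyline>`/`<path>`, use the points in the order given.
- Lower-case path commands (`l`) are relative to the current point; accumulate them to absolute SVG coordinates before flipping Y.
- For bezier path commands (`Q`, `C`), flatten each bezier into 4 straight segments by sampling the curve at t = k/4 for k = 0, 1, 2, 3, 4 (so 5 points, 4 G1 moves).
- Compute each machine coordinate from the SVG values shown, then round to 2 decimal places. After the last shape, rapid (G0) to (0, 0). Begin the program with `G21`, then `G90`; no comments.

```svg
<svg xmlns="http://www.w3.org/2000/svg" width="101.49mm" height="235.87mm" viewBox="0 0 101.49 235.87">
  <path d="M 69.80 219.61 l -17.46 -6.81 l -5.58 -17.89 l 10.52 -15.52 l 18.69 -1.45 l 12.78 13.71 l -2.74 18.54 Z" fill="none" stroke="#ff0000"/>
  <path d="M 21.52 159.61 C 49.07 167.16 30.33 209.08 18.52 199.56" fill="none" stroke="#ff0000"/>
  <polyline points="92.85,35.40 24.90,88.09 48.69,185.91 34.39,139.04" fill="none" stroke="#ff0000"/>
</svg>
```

1 u = 1 mm; y_m = 235.87 − y.

[1] `<path>` regular polygon, #ff0000→score S509 F1889: (69.80,16.26) → (52.34,23.07) → (46.76,40.96) → (57.28,56.48) → (75.97,57.93) → (88.75,44.22) → (86.01,25.68) → (69.80,16.26) (closed)

[2] `<path>` cubic bezier, #ff0000→score S509 F1889: (21.52,76.26) → (34.33,65.49) → (34.78,49.88) → (27.85,37.47) → (18.52,36.31)

[3] `<polyline>` open polyline, #ff0000→score S509 F1889: (92.85,200.47) → (24.90,147.78) → (48.69,49.96) → (34.39,96.83)

G21
G90
G0 X69.80 Y16.26
M3 S509
G1 X52.34 Y23.07 F1889
G1 X46.76 Y40.96
G1 X57.28 Y56.48
G1 X75.97 Y57.93
G1 X88.75 Y44.22
G1 X86.01 Y25.68
G1 X69.80 Y16.26
M5
G0 X21.52 Y76.26
M3 S509
G1 X34.33 Y65.49 F1889
G1 X34.78 Y49.88
G1 X27.85 Y37.47
G1 X18.52 Y36.31
M5
G0 X92.85 Y200.47
M3 S509
G1 X24.90 Y147.78 F1889
G1 X48.69 Y49.96
G1 X34.39 Y96.83
M5
G0 X0.00 Y0.00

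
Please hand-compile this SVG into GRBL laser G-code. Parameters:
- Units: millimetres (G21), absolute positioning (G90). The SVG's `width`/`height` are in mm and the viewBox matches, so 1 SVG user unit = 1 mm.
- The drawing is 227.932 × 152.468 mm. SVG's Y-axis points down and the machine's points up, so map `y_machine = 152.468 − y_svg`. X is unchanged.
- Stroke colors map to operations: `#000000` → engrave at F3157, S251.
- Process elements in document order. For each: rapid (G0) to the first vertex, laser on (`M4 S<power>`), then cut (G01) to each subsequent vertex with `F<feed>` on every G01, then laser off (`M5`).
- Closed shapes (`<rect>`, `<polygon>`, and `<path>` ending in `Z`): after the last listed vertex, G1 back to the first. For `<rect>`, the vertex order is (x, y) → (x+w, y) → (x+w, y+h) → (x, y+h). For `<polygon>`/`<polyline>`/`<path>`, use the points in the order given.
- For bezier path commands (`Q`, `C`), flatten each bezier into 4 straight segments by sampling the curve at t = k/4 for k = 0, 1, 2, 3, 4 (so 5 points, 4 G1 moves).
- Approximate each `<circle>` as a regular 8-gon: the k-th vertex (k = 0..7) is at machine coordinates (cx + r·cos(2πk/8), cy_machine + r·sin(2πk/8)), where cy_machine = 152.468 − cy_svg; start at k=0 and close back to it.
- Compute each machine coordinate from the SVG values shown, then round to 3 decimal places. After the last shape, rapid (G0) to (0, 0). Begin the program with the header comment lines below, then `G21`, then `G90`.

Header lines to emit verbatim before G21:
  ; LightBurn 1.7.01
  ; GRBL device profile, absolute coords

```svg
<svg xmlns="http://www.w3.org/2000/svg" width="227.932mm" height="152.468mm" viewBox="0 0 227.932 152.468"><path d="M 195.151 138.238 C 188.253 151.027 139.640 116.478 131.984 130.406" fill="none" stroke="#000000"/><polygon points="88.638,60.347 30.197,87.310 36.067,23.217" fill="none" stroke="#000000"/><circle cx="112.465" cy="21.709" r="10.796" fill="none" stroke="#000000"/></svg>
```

; LightBurn 1.7.01
; GRBL device profile, absolute coords
G21
G90
G0 X195.151 Y14.230
M4 S251
G01 X183.448 Y12.017 F3157
G01 X163.852 Y18.573 F3157
G01 X144.114 Y24.916 F3157
G01 X131.984 Y22.062 F3157
M5
G0 X88.638 Y92.121
M4 S251
G01 X30.197 Y65.158 F3157
G01 X36.067 Y129.251 F3157
G01 X88.638 Y92.121 F3157
M5
G0 X123.261 Y130.759
M4 S251
G01 X120.099 Y138.393 F3157
G01 X112.465 Y141.555 F3157
G01 X104.831 Y138.393 F3157
G01 X101.669 Y130.759 F3157
G01 X104.831 Y123.125 F3157
G01 X112.465 Y119.963 F3157
G01 X120.099 Y123.125 F3157
G01 X123.261 Y130.759 F3157
M5
G0 X0.000 Y0.000

viewBox `0 0 227.932 152.468` with mm width/height → 1 unit = 1 mm. Flip: y_m = 152.468 − y_svg.

**Shape 1** — `<path>` cubic bezier, stroke `#000000` → engrave (S251, F3157). Control points (SVG): P0=(195.151,138.238), P1=(188.253,151.027), P2=(139.640,116.478), P3=(131.984,130.406); sampled at t=k/4. Machine vertices: (195.151,14.230) → (183.448,12.017) → (163.852,18.573) → (144.114,24.916) → (131.984,22.062). Open path.

**Shape 2** — `<polygon>` regular polygon, stroke `#000000` → engrave (S251, F3157). Machine vertices: (88.638,92.121) → (30.197,65.158) → (36.067,129.251) → (88.638,92.121). Closed: final G1 returns to the first vertex.

**Shape 3** — `<circle>` circle, stroke `#000000` → engrave (S251, F3157). Machine vertices: (123.261,130.759) → (120.099,138.393) → (112.465,141.555) → (104.831,138.393) → (101.669,130.759) → (104.831,123.125) → (112.465,119.963) → (120.099,123.125) → (123.261,130.759). Closed: final G1 returns to the first vertex.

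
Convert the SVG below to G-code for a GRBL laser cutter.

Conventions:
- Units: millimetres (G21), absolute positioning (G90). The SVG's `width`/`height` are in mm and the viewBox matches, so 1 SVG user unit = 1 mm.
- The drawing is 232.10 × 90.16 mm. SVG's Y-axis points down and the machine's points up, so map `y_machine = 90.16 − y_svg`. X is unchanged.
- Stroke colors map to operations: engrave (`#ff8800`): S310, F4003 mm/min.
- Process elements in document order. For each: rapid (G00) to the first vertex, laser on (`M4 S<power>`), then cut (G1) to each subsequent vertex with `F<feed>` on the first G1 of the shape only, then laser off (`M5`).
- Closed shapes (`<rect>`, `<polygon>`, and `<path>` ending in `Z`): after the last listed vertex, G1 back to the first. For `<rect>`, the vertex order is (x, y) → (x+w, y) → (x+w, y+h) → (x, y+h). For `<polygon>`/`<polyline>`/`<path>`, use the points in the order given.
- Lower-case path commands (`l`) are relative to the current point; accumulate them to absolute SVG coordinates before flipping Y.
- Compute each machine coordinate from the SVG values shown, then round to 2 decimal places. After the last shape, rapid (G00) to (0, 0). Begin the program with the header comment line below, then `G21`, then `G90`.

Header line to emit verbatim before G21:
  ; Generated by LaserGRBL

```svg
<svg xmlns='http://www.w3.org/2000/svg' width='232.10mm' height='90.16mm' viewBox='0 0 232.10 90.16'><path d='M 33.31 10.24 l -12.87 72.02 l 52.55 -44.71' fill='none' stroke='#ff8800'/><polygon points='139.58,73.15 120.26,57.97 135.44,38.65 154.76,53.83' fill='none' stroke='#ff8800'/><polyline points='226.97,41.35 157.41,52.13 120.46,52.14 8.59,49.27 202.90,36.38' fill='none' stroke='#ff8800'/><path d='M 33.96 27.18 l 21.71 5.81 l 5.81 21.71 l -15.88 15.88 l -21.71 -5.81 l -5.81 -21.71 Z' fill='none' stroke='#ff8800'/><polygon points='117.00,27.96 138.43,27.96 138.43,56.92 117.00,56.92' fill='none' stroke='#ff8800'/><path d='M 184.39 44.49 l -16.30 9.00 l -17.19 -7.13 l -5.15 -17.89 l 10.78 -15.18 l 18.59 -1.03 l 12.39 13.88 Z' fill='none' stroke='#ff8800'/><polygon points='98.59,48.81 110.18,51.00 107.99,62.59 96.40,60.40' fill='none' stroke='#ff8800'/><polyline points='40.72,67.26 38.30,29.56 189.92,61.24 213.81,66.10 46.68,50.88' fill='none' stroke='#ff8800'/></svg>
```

Since the viewBox matches the mm dimensions, user units are millimetres directly. The only transform is the Y-flip y_m = 90.16 − y_svg.

Shape 1 is a open polyline drawn with `<path>`. Its stroke #ff8800 means engrave at S310, F4003. After flipping Y the toolpath is (33.31,79.92) → (20.44,7.90) → (72.99,52.61).

Shape 2 is a regular polygon drawn with `<polygon>`. Its stroke #ff8800 means engrave at S310, F4003. After flipping Y the toolpath is (139.58,17.01) → (120.26,32.19) → (135.44,51.51) → (154.76,36.33) → (139.58,17.01), returning to the start.

Shape 3 is a open polyline drawn with `<polyline>`. Its stroke #ff8800 means engrave at S310, F4003. After flipping Y the toolpath is (226.97,48.81) → (157.41,38.03) → (120.46,38.02) → (8.59,40.89) → (202.90,53.78).

Shape 4 is a regular polygon drawn with `<path>`. Its stroke #ff8800 means engrave at S310, F4003. After flipping Y the toolpath is (33.96,62.98) → (55.67,57.17) → (61.48,35.46) → (45.60,19.58) → (23.89,25.39) → (18.08,47.10) → (33.96,62.98), returning to the start.

Shape 5 is a rectangle drawn with `<polygon>`. Its stroke #ff8800 means engrave at S310, F4003. After flipping Y the toolpath is (117.00,62.20) → (138.43,62.20) → (138.43,33.24) → (117.00,33.24) → (117.00,62.20), returning to the start.

Shape 6 is a regular polygon drawn with `<path>`. Its stroke #ff8800 means engrave at S310, F4003. After flipping Y the toolpath is (184.39,45.67) → (168.09,36.67) → (150.90,43.80) → (145.75,61.69) → (156.53,76.87) → (175.12,77.90) → (187.51,64.02) → (184.39,45.67), returning to the start.

Shape 7 is a regular polygon drawn with `<polygon>`. Its stroke #ff8800 means engrave at S310, F4003. After flipping Y the toolpath is (98.59,41.35) → (110.18,39.16) → (107.99,27.57) → (96.40,29.76) → (98.59,41.35), returning to the start.

Shape 8 is a open polyline drawn with `<polyline>`. Its stroke #ff8800 means engrave at S310, F4003. After flipping Y the toolpath is (40.72,22.90) → (38.30,60.60) → (189.92,28.92) → (213.81,24.06) → (46.68,39.28).

; Generated by LaserGRBL
G21
G90
G00 X33.31 Y79.92
M4 S310
G1 X20.44 Y7.90 F4003
G1 X72.99 Y52.61
M5
G00 X139.58 Y17.01
M4 S310
G1 X120.26 Y32.19 F4003
G1 X135.44 Y51.51
G1 X154.76 Y36.33
G1 X139.58 Y17.01
M5
G00 X226.97 Y48.81
M4 S310
G1 X157.41 Y38.03 F4003
G1 X120.46 Y38.02
G1 X8.59 Y40.89
G1 X202.90 Y53.78
M5
G00 X33.96 Y62.98
M4 S310
G1 X55.67 Y57.17 F4003
G1 X61.48 Y35.46
G1 X45.60 Y19.58
G1 X23.89 Y25.39
G1 X18.08 Y47.10
G1 X33.96 Y62.98
M5
G00 X117.00 Y62.20
M4 S310
G1 X138.43 Y62.20 F4003
G1 X138.43 Y33.24
G1 X117.00 Y33.24
G1 X117.00 Y62.20
M5
G00 X184.39 Y45.67
M4 S310
G1 X168.09 Y36.67 F4003
G1 X150.90 Y43.80
G1 X145.75 Y61.69
G1 X156.53 Y76.87
G1 X175.12 Y77.90
G1 X187.51 Y64.02
G1 X184.39 Y45.67
M5
G00 X98.59 Y41.35
M4 S310
G1 X110.18 Y39.16 F4003
G1 X107.99 Y27.57
G1 X96.40 Y29.76
G1 X98.59 Y41.35
M5
G00 X40.72 Y22.90
M4 S310
G1 X38.30 Y60.60 F4003
G1 X189.92 Y28.92
G1 X213.81 Y24.06
G1 X46.68 Y39.28
M5
G00 X0.00 Y0.00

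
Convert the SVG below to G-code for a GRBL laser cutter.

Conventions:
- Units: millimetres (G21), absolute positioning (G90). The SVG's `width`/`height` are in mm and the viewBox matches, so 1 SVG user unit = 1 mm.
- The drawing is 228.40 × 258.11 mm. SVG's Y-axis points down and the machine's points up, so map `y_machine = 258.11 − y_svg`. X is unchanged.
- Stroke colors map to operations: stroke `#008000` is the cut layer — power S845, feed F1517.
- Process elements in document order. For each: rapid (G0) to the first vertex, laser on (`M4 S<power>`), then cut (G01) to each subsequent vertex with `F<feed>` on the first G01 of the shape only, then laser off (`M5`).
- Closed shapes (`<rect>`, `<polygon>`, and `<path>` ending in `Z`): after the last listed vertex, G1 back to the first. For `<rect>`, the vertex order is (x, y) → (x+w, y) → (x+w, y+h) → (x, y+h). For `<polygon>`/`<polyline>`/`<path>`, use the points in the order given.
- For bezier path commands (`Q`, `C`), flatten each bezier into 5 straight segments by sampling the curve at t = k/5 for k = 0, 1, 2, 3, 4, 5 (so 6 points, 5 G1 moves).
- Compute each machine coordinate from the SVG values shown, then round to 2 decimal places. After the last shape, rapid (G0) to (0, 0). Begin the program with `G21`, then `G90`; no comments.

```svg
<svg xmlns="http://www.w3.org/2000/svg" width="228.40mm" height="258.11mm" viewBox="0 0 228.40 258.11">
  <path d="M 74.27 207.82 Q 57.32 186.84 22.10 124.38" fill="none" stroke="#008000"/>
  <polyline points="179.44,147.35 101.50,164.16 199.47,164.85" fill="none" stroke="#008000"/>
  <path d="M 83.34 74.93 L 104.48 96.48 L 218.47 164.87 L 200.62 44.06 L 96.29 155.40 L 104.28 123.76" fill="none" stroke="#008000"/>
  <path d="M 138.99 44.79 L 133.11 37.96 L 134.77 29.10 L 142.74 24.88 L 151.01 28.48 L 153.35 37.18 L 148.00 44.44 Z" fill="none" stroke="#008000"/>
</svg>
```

1 u = 1 mm; y_m = 258.11 − y.

[1] `<path>` quadratic bezier, #008000→cut S845 F1517: (74.27,50.29) → (66.76,60.34) → (57.79,73.71) → (47.35,90.40) → (35.46,110.41) → (22.10,133.73)

[2] `<polyline>` open polyline, #008000→cut S845 F1517: (179.44,110.76) → (101.50,93.95) → (199.47,93.26)

[3] `<path>` open polyline, #008000→cut S845 F1517: (83.34,183.18) → (104.48,161.63) → (218.47,93.24) → (200.62,214.05) → (96.29,102.71) → (104.28,134.35)

[4] `<path>` regular polygon, #008000→cut S845 F1517: (138.99,213.32) → (133.11,220.15) → (134.77,229.01) → (142.74,233.23) → (151.01,229.63) → (153.35,220.93) → (148.00,213.67) → (138.99,213.32) (closed)

G21
G90
G0 X74.27 Y50.29
M4 S845
G01 X66.76 Y60.34 F1517
G01 X57.79 Y73.71
G01 X47.35 Y90.40
G01 X35.46 Y110.41
G01 X22.10 Y133.73
M5
G0 X179.44 Y110.76
M4 S845
G01 X101.50 Y93.95 F1517
G01 X199.47 Y93.26
M5
G0 X83.34 Y183.18
M4 S845
G01 X104.48 Y161.63 F1517
G01 X218.47 Y93.24
G01 X200.62 Y214.05
G01 X96.29 Y102.71
G01 X104.28 Y134.35
M5
G0 X138.99 Y213.32
M4 S845
G01 X133.11 Y220.15 F1517
G01 X134.77 Y229.01
G01 X142.74 Y233.23
G01 X151.01 Y229.63
G01 X153.35 Y220.93
G01 X148.00 Y213.67
G01 X138.99 Y213.32
M5
G0 X0.00 Y0.00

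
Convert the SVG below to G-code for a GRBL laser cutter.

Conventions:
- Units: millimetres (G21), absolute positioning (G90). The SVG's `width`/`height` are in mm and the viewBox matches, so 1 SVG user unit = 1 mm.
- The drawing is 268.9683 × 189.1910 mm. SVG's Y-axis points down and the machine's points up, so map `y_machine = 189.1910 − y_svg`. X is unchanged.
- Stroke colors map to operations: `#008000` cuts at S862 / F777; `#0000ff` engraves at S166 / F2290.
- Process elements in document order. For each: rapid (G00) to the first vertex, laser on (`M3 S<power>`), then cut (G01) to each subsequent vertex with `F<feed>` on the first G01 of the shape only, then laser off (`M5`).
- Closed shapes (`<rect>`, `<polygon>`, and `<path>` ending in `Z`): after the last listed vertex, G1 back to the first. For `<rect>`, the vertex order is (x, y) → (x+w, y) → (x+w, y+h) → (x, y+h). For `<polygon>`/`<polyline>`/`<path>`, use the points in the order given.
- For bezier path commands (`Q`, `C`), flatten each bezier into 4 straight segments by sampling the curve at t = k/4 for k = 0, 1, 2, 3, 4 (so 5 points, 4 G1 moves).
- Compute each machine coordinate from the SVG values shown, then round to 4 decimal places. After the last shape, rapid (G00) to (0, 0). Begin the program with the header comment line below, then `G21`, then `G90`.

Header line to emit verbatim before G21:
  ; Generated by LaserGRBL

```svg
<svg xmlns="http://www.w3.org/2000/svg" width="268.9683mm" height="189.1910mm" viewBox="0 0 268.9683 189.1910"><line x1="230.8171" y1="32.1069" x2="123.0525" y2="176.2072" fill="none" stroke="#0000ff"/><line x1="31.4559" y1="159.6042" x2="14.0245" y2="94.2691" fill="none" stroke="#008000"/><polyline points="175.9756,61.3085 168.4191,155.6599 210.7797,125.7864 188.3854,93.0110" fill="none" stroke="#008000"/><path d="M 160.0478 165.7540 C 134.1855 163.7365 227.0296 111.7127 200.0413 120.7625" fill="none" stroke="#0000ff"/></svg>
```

Since the viewBox matches the mm dimensions, user units are millimetres directly. The only transform is the Y-flip y_m = 189.1910 − y_svg.

Shape 1 is a line segment drawn with `<line>`. Its stroke #0000ff means engrave at S166, F2290. After flipping Y the toolpath is (230.8171,157.0841) → (123.0525,12.9838).

Shape 2 is a line segment drawn with `<line>`. Its stroke #008000 means cut at S862, F777. After flipping Y the toolpath is (31.4559,29.5868) → (14.0245,94.9219).

Shape 3 is a open polyline drawn with `<polyline>`. Its stroke #008000 means cut at S862, F777. After flipping Y the toolpath is (175.9756,127.8825) → (168.4191,33.5311) → (210.7797,63.4046) → (188.3854,96.1800).

Shape 4 is a cubic bezier drawn with `<path>`. Its stroke #0000ff means engrave at S166, F2290. After flipping Y the toolpath is (160.0478,23.4370) → (159.1814,32.5907) → (180.4668,50.0830) → (201.5411,65.5002) → (200.0413,68.4285).

; Generated by LaserGRBL
G21
G90
G00 X230.8171 Y157.0841
M3 S166
G01 X123.0525 Y12.9838 F2290
M5
G00 X31.4559 Y29.5868
M3 S862
G01 X14.0245 Y94.9219 F777
M5
G00 X175.9756 Y127.8825
M3 S862
G01 X168.4191 Y33.5311 F777
G01 X210.7797 Y63.4046
G01 X188.3854 Y96.1800
M5
G00 X160.0478 Y23.4370
M3 S166
G01 X159.1814 Y32.5907 F2290
G01 X180.4668 Y50.0830
G01 X201.5411 Y65.5002
G01 X200.0413 Y68.4285
M5
G00 X0.0000 Y0.0000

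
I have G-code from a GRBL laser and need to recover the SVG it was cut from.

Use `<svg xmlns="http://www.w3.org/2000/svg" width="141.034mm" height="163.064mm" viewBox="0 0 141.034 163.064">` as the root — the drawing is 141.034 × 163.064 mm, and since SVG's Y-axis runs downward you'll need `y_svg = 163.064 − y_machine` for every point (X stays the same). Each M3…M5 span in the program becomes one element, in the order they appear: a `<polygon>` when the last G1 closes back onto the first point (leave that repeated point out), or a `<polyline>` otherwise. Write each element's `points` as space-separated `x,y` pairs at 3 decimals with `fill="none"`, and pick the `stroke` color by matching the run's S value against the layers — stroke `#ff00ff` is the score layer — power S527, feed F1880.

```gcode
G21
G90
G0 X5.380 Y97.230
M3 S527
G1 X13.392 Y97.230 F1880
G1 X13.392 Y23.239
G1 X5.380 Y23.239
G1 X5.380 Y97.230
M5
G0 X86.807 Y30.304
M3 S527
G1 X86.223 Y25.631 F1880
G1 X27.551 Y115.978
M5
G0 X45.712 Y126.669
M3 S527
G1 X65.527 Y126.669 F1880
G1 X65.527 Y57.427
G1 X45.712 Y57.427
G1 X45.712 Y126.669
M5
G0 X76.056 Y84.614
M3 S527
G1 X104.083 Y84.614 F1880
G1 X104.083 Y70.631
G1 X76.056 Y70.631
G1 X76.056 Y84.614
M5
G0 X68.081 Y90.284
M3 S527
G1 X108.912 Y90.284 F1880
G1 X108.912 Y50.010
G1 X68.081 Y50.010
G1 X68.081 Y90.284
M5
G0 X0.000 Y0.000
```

<svg xmlns="http://www.w3.org/2000/svg" width="141.034mm" height="163.064mm" viewBox="0 0 141.034 163.064">
  <polygon points="5.380,65.834 13.392,65.834 13.392,139.825 5.380,139.825" fill="none" stroke="#ff00ff"/>
  <polyline points="86.807,132.760 86.223,137.433 27.551,47.086" fill="none" stroke="#ff00ff"/>
  <polygon points="45.712,36.395 65.527,36.395 65.527,105.637 45.712,105.637" fill="none" stroke="#ff00ff"/>
  <polygon points="76.056,78.450 104.083,78.450 104.083,92.433 76.056,92.433" fill="none" stroke="#ff00ff"/>
  <polygon points="68.081,72.780 108.912,72.780 108.912,113.054 68.081,113.054" fill="none" stroke="#ff00ff"/>
</svg>

Each laser-on run becomes one SVG element. Flip Y back into SVG space with y_svg = 163.064 − y_machine. Every run uses S527, so all elements get stroke `#ff00ff` (score).

Run 1: The run returns to its start, so emit a `<polygon>` with points (Y-flipped): 5.380,65.834 13.392,65.834 13.392,139.825 5.380,139.825.

Run 2: The run is open, so emit a `<polyline>` with points (Y-flipped): 86.807,132.760 86.223,137.433 27.551,47.086.

Run 3: The run returns to its start, so emit a `<polygon>` with points (Y-flipped): 45.712,36.395 65.527,36.395 65.527,105.637 45.712,105.637.

Run 4: The run returns to its start, so emit a `<polygon>` with points (Y-flipped): 76.056,78.450 104.083,78.450 104.083,92.433 76.056,92.433.

Run 5: The run returns to its start, so emit a `<polygon>` with points (Y-flipped): 68.081,72.780 108.912,72.780 108.912,113.054 68.081,113.054.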